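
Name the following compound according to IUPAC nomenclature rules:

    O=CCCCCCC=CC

non-7-enal

The longest carbon chain that includes the –CHO group and the multiple bond has 9 carbons, so the parent hydride is nonane.
The highest-priority functional group is an aldehyde (terminal –CHO), so the name ends in -al.
There is one C=C double bond, indicated by the ending -ene.
The numbering direction is chosen so that the aldehyde carbon is C-1 by definition.
That gives the double bond between C-7 and C-8.
Putting it together: non-7-enal.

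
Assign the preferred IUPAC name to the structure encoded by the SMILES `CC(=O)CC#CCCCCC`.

dec-4-yn-2-one

The longest chain bearing the carbonyl and the multiple bond is 10 carbons long (decane).
A ketone (C=O on an internal carbon) is the principal characteristic group, giving the suffix -one.
There is one C≡C triple bond, indicated by the ending -yne.
Choose the numbering such that numbering from this end puts the carbonyl group at C-2 rather than C-9.
With this numbering: the carbonyl at C-2; the triple bond between C-4 and C-5.
Assembling the pieces gives dec-4-yn-2-one.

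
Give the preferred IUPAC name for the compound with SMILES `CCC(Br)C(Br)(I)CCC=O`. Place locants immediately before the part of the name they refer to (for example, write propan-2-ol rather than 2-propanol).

The longest chain bearing the –CHO group is 7 carbons long (heptane).
An aldehyde (terminal –CHO) is the principal characteristic group, giving the suffix -al.
Choose the numbering such that the aldehyde carbon is C-1 by definition.
This places bromo groups at C-4 and C-5; an iodo group at C-4.
The substituents are ordered alphabetically, ignoring any di-/tri- multipliers.
The name is 4,5-dibromo-4-iodoheptanal.

4,5-dibromo-4-iodoheptanal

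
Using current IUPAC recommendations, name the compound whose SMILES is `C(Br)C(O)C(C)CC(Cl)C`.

Counting along the main chain through the –OH group gives 6 carbons: the parent is hexane.
The highest-priority functional group is an alcohol (–OH), so the name ends in -ol.
The numbering direction is chosen so that numbering from this end puts the hydroxyl group at C-2 rather than C-5.
With this numbering: the hydroxyl at C-2; a bromo group at C-1; a chloro group at C-5; a methyl group at C-3.
Substituent prefixes are cited in alphabetical order (multiplying prefixes like di-/tri- are ignored for ordering).
The name is 1-bromo-5-chloro-3-methylhexan-2-ol.

1-bromo-5-chloro-3-methylhexan-2-ol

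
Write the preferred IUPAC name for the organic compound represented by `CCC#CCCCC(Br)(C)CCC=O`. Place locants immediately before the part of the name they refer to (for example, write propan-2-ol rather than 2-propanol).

4-bromo-4-methylundec-8-ynal

Counting along the main chain through the –CHO group and the multiple bond gives 11 carbons: the parent is undecane.
The highest-priority functional group is an aldehyde (terminal –CHO), so the name ends in -al.
There is one C≡C triple bond, indicated by the ending -yne.
Choose the numbering such that the aldehyde carbon is C-1 by definition.
This places the triple bond between C-8 and C-9; a bromo group at C-4; a methyl group at C-4.
The substituents are ordered alphabetically, ignoring any di-/tri- multipliers.
Assembling the pieces gives 4-bromo-4-methylundec-8-ynal.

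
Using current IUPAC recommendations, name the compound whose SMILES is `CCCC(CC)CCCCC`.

The parent chain contains 9 carbons (nonane).
The numbering direction is chosen so that the substituent locant set {4} is lower than {6} at the first point of difference.
This places an ethyl group at C-4.
Assembling the pieces gives 4-ethylnonane.

4-ethylnonane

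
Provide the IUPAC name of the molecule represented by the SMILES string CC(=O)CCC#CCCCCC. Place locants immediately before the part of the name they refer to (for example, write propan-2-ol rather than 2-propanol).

The longest chain bearing the carbonyl and the multiple bond is 11 carbons long (undecane).
The principal characteristic group is a ketone (C=O on an internal carbon), named with the suffix -one.
There is one C≡C triple bond, indicated by the ending -yne.
The numbering direction is chosen so that numbering from this end puts the carbonyl group at C-2 rather than C-10.
This places the carbonyl at C-2; the triple bond between C-5 and C-6.
Putting it together: undec-5-yn-2-one.

undec-5-yn-2-one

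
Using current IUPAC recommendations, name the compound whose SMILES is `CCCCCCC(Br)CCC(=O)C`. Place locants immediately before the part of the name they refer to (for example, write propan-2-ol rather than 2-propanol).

5-bromoundecan-2-one

The longest carbon chain that includes the carbonyl has 11 carbons, so the parent hydride is undecane.
A ketone (C=O on an internal carbon) is the principal characteristic group, giving the suffix -one.
Number the chain so that numbering from this end puts the carbonyl group at C-2 rather than C-10.
This places the carbonyl at C-2; a bromo group at C-5.
Assembling the pieces gives 5-bromoundecan-2-one.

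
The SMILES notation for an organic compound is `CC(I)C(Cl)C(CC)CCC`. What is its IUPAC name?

3-chloro-4-ethyl-2-iodoheptane

The longest carbon chain is 7 atoms: the parent is heptane.
Number the chain so that the substituent locant set {2,3,4} is lower than {4,5,6} at the first point of difference.
That gives a chloro group at C-3; an ethyl group at C-4; an iodo group at C-2.
The substituents are ordered alphabetically, ignoring any di-/tri- multipliers.
Assembling the pieces gives 3-chloro-4-ethyl-2-iodoheptane.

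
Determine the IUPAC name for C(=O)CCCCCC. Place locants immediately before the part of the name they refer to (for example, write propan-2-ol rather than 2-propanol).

Counting along the main chain through the –CHO group gives 7 carbons: the parent is heptane.
The highest-priority functional group is an aldehyde (terminal –CHO), so the name ends in -al.
Number the chain so that the aldehyde carbon is C-1 by definition.
Assembling the pieces gives heptanal.

heptanal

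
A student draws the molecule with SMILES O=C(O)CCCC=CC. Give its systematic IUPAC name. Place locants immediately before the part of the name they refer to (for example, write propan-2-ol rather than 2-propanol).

hept-5-enoic acid

Counting along the main chain through the –COOH group and the multiple bond gives 7 carbons: the parent is heptane.
The principal characteristic group is a carboxylic acid (terminal –COOH), named with the suffix -oic acid.
The chain contains a C=C double bond, so the unsaturation ending is -ene.
Number the chain so that the carboxylic acid carbon is C-1 by definition.
That gives the double bond between C-5 and C-6.
Assembling the pieces gives hept-5-enoic acid.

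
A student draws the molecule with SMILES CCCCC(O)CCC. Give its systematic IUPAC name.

The longest carbon chain that includes the –OH group has 8 carbons, so the parent hydride is octane.
The principal characteristic group is an alcohol (–OH), named with the suffix -ol.
The numbering direction is chosen so that numbering from this end puts the hydroxyl group at C-4 rather than C-5.
That gives the hydroxyl at C-4.
Putting it together: octan-4-ol.

octan-4-ol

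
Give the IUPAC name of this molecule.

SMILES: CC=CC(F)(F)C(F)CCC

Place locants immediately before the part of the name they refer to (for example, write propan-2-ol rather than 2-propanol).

The longest carbon chain that includes the multiple bond has 8 carbons, so the parent hydride is octane.
The chain contains a C=C double bond, so the unsaturation ending is -ene.
The numbering direction is chosen so that numbering from this end puts the double bond at C-2 rather than C-6.
That gives the double bond between C-2 and C-3; fluoro groups at C-4 (×2) and C-5.
Assembling the pieces gives 4,4,5-trifluorooct-2-ene.

4,4,5-trifluorooct-2-ene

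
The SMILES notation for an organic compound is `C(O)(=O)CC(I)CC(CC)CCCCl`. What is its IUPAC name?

The longest chain bearing the –COOH group is 8 carbons long (octane).
The principal characteristic group is a carboxylic acid (terminal –COOH), named with the suffix -oic acid.
Number the chain so that the carboxylic acid carbon is C-1 by definition.
With this numbering: a chloro group at C-8; an ethyl group at C-5; an iodo group at C-3.
Prefixes are listed alphabetically: chloro, ethyl, iodo.
The name is 8-chloro-5-ethyl-3-iodooctanoic acid.

8-chloro-5-ethyl-3-iodooctanoic acid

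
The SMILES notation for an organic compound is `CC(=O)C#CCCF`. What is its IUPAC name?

Counting along the main chain through the carbonyl and the multiple bond gives 6 carbons: the parent is hexane.
A ketone (C=O on an internal carbon) is the principal characteristic group, giving the suffix -one.
The chain contains a C≡C triple bond, so the unsaturation ending is -yne.
Choose the numbering such that numbering from this end puts the carbonyl group at C-2 rather than C-5.
With this numbering: the carbonyl at C-2; the triple bond between C-3 and C-4; a fluoro group at C-6.
Assembling the pieces gives 6-fluorohex-3-yn-2-one.

6-fluorohex-3-yn-2-one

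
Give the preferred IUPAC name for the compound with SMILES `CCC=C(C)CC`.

3-methylhex-3-ene

Counting along the main chain through the multiple bond gives 6 carbons: the parent is hexane.
The chain contains a C=C double bond, so the unsaturation ending is -ene.
Choose the numbering such that the substituent locant set {3} is lower than {4} at the first point of difference.
That gives the double bond between C-3 and C-4; a methyl group at C-3.
The name is 3-methylhex-3-ene.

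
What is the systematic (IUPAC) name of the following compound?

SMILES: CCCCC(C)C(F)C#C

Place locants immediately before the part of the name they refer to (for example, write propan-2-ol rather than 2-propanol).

3-fluoro-4-methyloct-1-yne

The longest carbon chain that includes the multiple bond has 8 carbons, so the parent hydride is octane.
A C≡C triple bond in the chain gives the infix -yne-.
Number the chain so that numbering from this end puts the triple bond at C-1 rather than C-7.
That gives the triple bond between C-1 and C-2; a fluoro group at C-3; a methyl group at C-4.
The substituents are ordered alphabetically, ignoring any di-/tri- multipliers.
The name is 3-fluoro-4-methyloct-1-yne.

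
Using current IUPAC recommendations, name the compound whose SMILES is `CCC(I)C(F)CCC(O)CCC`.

The longest carbon chain that includes the –OH group has 10 carbons, so the parent hydride is decane.
The highest-priority functional group is an alcohol (–OH), so the name ends in -ol.
The numbering direction is chosen so that numbering from this end puts the hydroxyl group at C-4 rather than C-7.
This places the hydroxyl at C-4; a fluoro group at C-7; an iodo group at C-8.
Substituent prefixes are cited in alphabetical order (multiplying prefixes like di-/tri- are ignored for ordering).
Putting it together: 7-fluoro-8-iododecan-4-ol.

7-fluoro-8-iododecan-4-ol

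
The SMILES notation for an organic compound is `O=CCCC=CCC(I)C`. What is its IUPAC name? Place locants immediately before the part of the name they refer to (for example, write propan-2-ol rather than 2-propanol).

The longest carbon chain that includes the –CHO group and the multiple bond has 8 carbons, so the parent hydride is octane.
The principal characteristic group is an aldehyde (terminal –CHO), named with the suffix -al.
A C=C double bond in the chain gives the infix -ene-.
Number the chain so that the aldehyde carbon is C-1 by definition.
This places the double bond between C-4 and C-5; an iodo group at C-7.
The name is 7-iodooct-4-enal.

7-iodooct-4-enal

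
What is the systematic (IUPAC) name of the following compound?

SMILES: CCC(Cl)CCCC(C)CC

3-chloro-7-methylnonane

The longest carbon chain is 9 atoms: the parent is nonane.
Number the chain so that the locant sets are identical either way, so the alphabetically earlier chloro substituent takes the lower locant (3 rather than 7).
That gives a chloro group at C-3; a methyl group at C-7.
The substituents are ordered alphabetically, ignoring any di-/tri- multipliers.
Putting it together: 3-chloro-7-methylnonane.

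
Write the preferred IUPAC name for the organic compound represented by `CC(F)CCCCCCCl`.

1-chloro-7-fluorooctane

The parent chain contains 8 carbons (octane).
The numbering direction is chosen so that the substituent locant set {1,7} is lower than {2,8} at the first point of difference.
With this numbering: a chloro group at C-1; a fluoro group at C-7.
Substituent prefixes are cited in alphabetical order (multiplying prefixes like di-/tri- are ignored for ordering).
Assembling the pieces gives 1-chloro-7-fluorooctane.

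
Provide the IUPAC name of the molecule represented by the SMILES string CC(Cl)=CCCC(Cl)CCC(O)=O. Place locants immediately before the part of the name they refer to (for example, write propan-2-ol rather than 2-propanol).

4,8-dichloronon-7-enoic acid

The longest carbon chain that includes the –COOH group and the multiple bond has 9 carbons, so the parent hydride is nonane.
A carboxylic acid (terminal –COOH) is the principal characteristic group, giving the suffix -oic acid.
The chain contains a C=C double bond, so the unsaturation ending is -ene.
The numbering direction is chosen so that the carboxylic acid carbon is C-1 by definition.
That gives the double bond between C-7 and C-8; chloro groups at C-4 and C-8.
Putting it together: 4,8-dichloronon-7-enoic acid.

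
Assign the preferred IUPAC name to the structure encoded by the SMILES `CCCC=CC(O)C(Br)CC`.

Counting along the main chain through the –OH group and the multiple bond gives 9 carbons: the parent is nonane.
The highest-priority functional group is an alcohol (–OH), so the name ends in -ol.
There is one C=C double bond, indicated by the ending -ene.
Number the chain so that numbering from this end puts the hydroxyl group at C-4 rather than C-6.
That gives the hydroxyl at C-4; the double bond between C-5 and C-6; a bromo group at C-3.
Assembling the pieces gives 3-bromonon-5-en-4-ol.

3-bromonon-5-en-4-ol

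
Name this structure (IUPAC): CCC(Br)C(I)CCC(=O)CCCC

The longest chain bearing the carbonyl is 11 carbons long (undecane).
The highest-priority functional group is a ketone (C=O on an internal carbon), so the name ends in -one.
Number the chain so that numbering from this end puts the carbonyl group at C-5 rather than C-7.
That gives the carbonyl at C-5; a bromo group at C-9; an iodo group at C-8.
Prefixes are listed alphabetically: bromo, iodo.
Putting it together: 9-bromo-8-iodoundecan-5-one.

9-bromo-8-iodoundecan-5-one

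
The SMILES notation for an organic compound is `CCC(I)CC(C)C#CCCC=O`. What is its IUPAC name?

8-iodo-6-methyldec-4-ynal

The longest carbon chain that includes the –CHO group and the multiple bond has 10 carbons, so the parent hydride is decane.
An aldehyde (terminal –CHO) is the principal characteristic group, giving the suffix -al.
A C≡C triple bond in the chain gives the infix -yne-.
The numbering direction is chosen so that the aldehyde carbon is C-1 by definition.
With this numbering: the triple bond between C-4 and C-5; an iodo group at C-8; a methyl group at C-6.
The substituents are ordered alphabetically, ignoring any di-/tri- multipliers.
Putting it together: 8-iodo-6-methyldec-4-ynal.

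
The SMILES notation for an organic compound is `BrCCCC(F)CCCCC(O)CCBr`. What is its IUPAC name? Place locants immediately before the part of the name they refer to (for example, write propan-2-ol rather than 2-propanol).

1,11-dibromo-8-fluoroundecan-3-ol

The longest chain bearing the –OH group is 11 carbons long (undecane).
An alcohol (–OH) is the principal characteristic group, giving the suffix -ol.
Number the chain so that numbering from this end puts the hydroxyl group at C-3 rather than C-9.
That gives the hydroxyl at C-3; bromo groups at C-1 and C-11; a fluoro group at C-8.
Substituent prefixes are cited in alphabetical order (multiplying prefixes like di-/tri- are ignored for ordering).
Assembling the pieces gives 1,11-dibromo-8-fluoroundecan-3-ol.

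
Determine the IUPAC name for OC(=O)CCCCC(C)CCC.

6-methylnonanoic acid

The longest carbon chain that includes the –COOH group has 9 carbons, so the parent hydride is nonane.
The principal characteristic group is a carboxylic acid (terminal –COOH), named with the suffix -oic acid.
Number the chain so that the carboxylic acid carbon is C-1 by definition.
This places a methyl group at C-6.
The name is 6-methylnonanoic acid.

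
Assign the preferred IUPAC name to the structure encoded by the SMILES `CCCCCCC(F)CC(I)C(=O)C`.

5-fluoro-3-iodoundecan-2-one

Counting along the main chain through the carbonyl gives 11 carbons: the parent is undecane.
The principal characteristic group is a ketone (C=O on an internal carbon), named with the suffix -one.
The numbering direction is chosen so that numbering from this end puts the carbonyl group at C-2 rather than C-10.
This places the carbonyl at C-2; a fluoro group at C-5; an iodo group at C-3.
Prefixes are listed alphabetically: fluoro, iodo.
The name is 5-fluoro-3-iodoundecan-2-one.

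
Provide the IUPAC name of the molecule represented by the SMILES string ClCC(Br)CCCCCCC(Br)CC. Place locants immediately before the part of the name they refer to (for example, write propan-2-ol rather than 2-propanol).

2,9-dibromo-1-chloroundecane

The longest continuous carbon chain has 11 atoms, so the parent hydride is undecane.
Number the chain so that the substituent locant set {1,2,9} is lower than {3,10,11} at the first point of difference.
This places bromo groups at C-2 and C-9; a chloro group at C-1.
Substituent prefixes are cited in alphabetical order (multiplying prefixes like di-/tri- are ignored for ordering).
Assembling the pieces gives 2,9-dibromo-1-chloroundecane.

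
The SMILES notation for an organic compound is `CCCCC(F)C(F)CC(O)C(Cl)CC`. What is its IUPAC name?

The longest carbon chain that includes the –OH group has 11 carbons, so the parent hydride is undecane.
The principal characteristic group is an alcohol (–OH), named with the suffix -ol.
Number the chain so that numbering from this end puts the hydroxyl group at C-4 rather than C-8.
This places the hydroxyl at C-4; a chloro group at C-3; fluoro groups at C-6 and C-7.
Prefixes are listed alphabetically: chloro, fluoro.
The name is 3-chloro-6,7-difluoroundecan-4-ol.

3-chloro-6,7-difluoroundecan-4-ol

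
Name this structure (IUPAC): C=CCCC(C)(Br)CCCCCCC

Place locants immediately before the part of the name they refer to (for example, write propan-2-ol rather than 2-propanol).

The longest carbon chain that includes the multiple bond has 12 carbons, so the parent hydride is dodecane.
There is one C=C double bond, indicated by the ending -ene.
The numbering direction is chosen so that numbering from this end puts the double bond at C-1 rather than C-11.
That gives the double bond between C-1 and C-2; a bromo group at C-5; a methyl group at C-5.
Substituent prefixes are cited in alphabetical order (multiplying prefixes like di-/tri- are ignored for ordering).
The name is 5-bromo-5-methyldodec-1-ene.

5-bromo-5-methyldodec-1-ene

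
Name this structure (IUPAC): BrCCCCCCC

1-bromoheptane

The longest continuous carbon chain has 7 atoms, so the parent hydride is heptane.
The numbering direction is chosen so that the substituent locant set {1} is lower than {7} at the first point of difference.
That gives a bromo group at C-1.
The name is 1-bromoheptane.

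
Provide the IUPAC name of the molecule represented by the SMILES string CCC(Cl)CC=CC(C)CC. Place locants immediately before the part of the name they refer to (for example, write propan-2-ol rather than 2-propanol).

7-chloro-3-methylnon-4-ene

The longest chain bearing the multiple bond is 9 carbons long (nonane).
The chain contains a C=C double bond, so the unsaturation ending is -ene.
The numbering direction is chosen so that numbering from this end puts the double bond at C-4 rather than C-5.
That gives the double bond between C-4 and C-5; a chloro group at C-7; a methyl group at C-3.
Prefixes are listed alphabetically: chloro, methyl.
Putting it together: 7-chloro-3-methylnon-4-ene.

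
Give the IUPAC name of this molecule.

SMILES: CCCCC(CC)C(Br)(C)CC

3-bromo-4-ethyl-3-methyloctane

The parent chain contains 8 carbons (octane).
The numbering direction is chosen so that the substituent locant set {3,3,4} is lower than {5,6,6} at the first point of difference.
This places a bromo group at C-3; an ethyl group at C-4; a methyl group at C-3.
Substituent prefixes are cited in alphabetical order (multiplying prefixes like di-/tri- are ignored for ordering).
Assembling the pieces gives 3-bromo-4-ethyl-3-methyloctane.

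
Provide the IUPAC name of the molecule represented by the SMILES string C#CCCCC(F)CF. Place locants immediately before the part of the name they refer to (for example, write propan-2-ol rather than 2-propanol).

6,7-difluorohept-1-yne

Counting along the main chain through the multiple bond gives 7 carbons: the parent is heptane.
There is one C≡C triple bond, indicated by the ending -yne.
Choose the numbering such that numbering from this end puts the triple bond at C-1 rather than C-6.
With this numbering: the triple bond between C-1 and C-2; fluoro groups at C-6 and C-7.
Assembling the pieces gives 6,7-difluorohept-1-yne.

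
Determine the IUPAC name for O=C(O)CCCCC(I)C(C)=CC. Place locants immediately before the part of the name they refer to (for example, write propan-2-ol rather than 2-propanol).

6-iodo-7-methylnon-7-enoic acid

The longest carbon chain that includes the –COOH group and the multiple bond has 9 carbons, so the parent hydride is nonane.
The principal characteristic group is a carboxylic acid (terminal –COOH), named with the suffix -oic acid.
The chain contains a C=C double bond, so the unsaturation ending is -ene.
The numbering direction is chosen so that the carboxylic acid carbon is C-1 by definition.
With this numbering: the double bond between C-7 and C-8; an iodo group at C-6; a methyl group at C-7.
Prefixes are listed alphabetically: iodo, methyl.
The name is 6-iodo-7-methylnon-7-enoic acid.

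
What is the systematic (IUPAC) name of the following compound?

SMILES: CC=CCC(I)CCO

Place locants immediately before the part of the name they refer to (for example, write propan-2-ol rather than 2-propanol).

The longest chain bearing the –OH group and the multiple bond is 7 carbons long (heptane).
The highest-priority functional group is an alcohol (–OH), so the name ends in -ol.
There is one C=C double bond, indicated by the ending -ene.
Number the chain so that numbering from this end puts the hydroxyl group at C-1 rather than C-7.
With this numbering: the hydroxyl at C-1; the double bond between C-5 and C-6; an iodo group at C-3.
The name is 3-iodohept-5-en-1-ol.

3-iodohept-5-en-1-ol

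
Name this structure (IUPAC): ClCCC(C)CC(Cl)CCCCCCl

The longest continuous carbon chain has 10 atoms, so the parent hydride is decane.
The numbering direction is chosen so that the substituent locant set {1,3,5,10} is lower than {1,6,8,10} at the first point of difference.
This places chloro groups at C-1 and C-5 and C-10; a methyl group at C-3.
The substituents are ordered alphabetically, ignoring any di-/tri- multipliers.
Putting it together: 1,5,10-trichloro-3-methyldecane.

1,5,10-trichloro-3-methyldecane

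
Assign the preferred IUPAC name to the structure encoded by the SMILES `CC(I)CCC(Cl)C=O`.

2-chloro-5-iodohexanal

The longest carbon chain that includes the –CHO group has 6 carbons, so the parent hydride is hexane.
An aldehyde (terminal –CHO) is the principal characteristic group, giving the suffix -al.
Number the chain so that the aldehyde carbon is C-1 by definition.
This places a chloro group at C-2; an iodo group at C-5.
Substituent prefixes are cited in alphabetical order (multiplying prefixes like di-/tri- are ignored for ordering).
Assembling the pieces gives 2-chloro-5-iodohexanal.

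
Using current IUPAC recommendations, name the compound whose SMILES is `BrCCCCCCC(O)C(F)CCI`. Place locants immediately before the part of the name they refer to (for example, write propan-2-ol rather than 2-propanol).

Counting along the main chain through the –OH group gives 10 carbons: the parent is decane.
The principal characteristic group is an alcohol (–OH), named with the suffix -ol.
Number the chain so that numbering from this end puts the hydroxyl group at C-4 rather than C-7.
This places the hydroxyl at C-4; a bromo group at C-10; a fluoro group at C-3; an iodo group at C-1.
The substituents are ordered alphabetically, ignoring any di-/tri- multipliers.
Putting it together: 10-bromo-3-fluoro-1-iododecan-4-ol.

10-bromo-3-fluoro-1-iododecan-4-ol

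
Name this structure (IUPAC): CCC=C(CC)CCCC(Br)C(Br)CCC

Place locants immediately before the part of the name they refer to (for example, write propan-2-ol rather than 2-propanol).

8,9-dibromo-4-ethyldodec-3-ene

The longest chain bearing the multiple bond is 12 carbons long (dodecane).
The chain contains a C=C double bond, so the unsaturation ending is -ene.
Choose the numbering such that numbering from this end puts the double bond at C-3 rather than C-9.
With this numbering: the double bond between C-3 and C-4; bromo groups at C-8 and C-9; an ethyl group at C-4.
Substituent prefixes are cited in alphabetical order (multiplying prefixes like di-/tri- are ignored for ordering).
The name is 8,9-dibromo-4-ethyldodec-3-ene.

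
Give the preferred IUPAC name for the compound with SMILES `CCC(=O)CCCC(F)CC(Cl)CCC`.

9-chloro-7-fluorododecan-3-one

Counting along the main chain through the carbonyl gives 12 carbons: the parent is dodecane.
A ketone (C=O on an internal carbon) is the principal characteristic group, giving the suffix -one.
Number the chain so that numbering from this end puts the carbonyl group at C-3 rather than C-10.
This places the carbonyl at C-3; a chloro group at C-9; a fluoro group at C-7.
The substituents are ordered alphabetically, ignoring any di-/tri- multipliers.
The name is 9-chloro-7-fluorododecan-3-one.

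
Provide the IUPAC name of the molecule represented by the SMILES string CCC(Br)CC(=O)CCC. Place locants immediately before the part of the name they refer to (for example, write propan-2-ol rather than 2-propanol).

The longest carbon chain that includes the carbonyl has 8 carbons, so the parent hydride is octane.
The principal characteristic group is a ketone (C=O on an internal carbon), named with the suffix -one.
Choose the numbering such that numbering from this end puts the carbonyl group at C-4 rather than C-5.
That gives the carbonyl at C-4; a bromo group at C-6.
Putting it together: 6-bromooctan-4-one.

6-bromooctan-4-one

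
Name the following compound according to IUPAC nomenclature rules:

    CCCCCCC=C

oct-1-ene

The longest carbon chain that includes the multiple bond has 8 carbons, so the parent hydride is octane.
A C=C double bond in the chain gives the infix -ene-.
The numbering direction is chosen so that numbering from this end puts the double bond at C-1 rather than C-7.
With this numbering: the double bond between C-1 and C-2.
Assembling the pieces gives oct-1-ene.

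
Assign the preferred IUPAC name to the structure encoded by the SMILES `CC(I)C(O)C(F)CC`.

4-fluoro-2-iodohexan-3-ol

Counting along the main chain through the –OH group gives 6 carbons: the parent is hexane.
The highest-priority functional group is an alcohol (–OH), so the name ends in -ol.
Number the chain so that numbering from this end puts the hydroxyl group at C-3 rather than C-4.
That gives the hydroxyl at C-3; a fluoro group at C-4; an iodo group at C-2.
The substituents are ordered alphabetically, ignoring any di-/tri- multipliers.
The name is 4-fluoro-2-iodohexan-3-ol.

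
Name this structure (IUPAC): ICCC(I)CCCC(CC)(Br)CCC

The longest carbon chain is 10 atoms: the parent is decane.
Number the chain so that the substituent locant set {1,3,7,7} is lower than {4,4,8,10} at the first point of difference.
With this numbering: a bromo group at C-7; an ethyl group at C-7; iodo groups at C-1 and C-3.
Prefixes are listed alphabetically: bromo, ethyl, iodo.
The name is 7-bromo-7-ethyl-1,3-diiododecane.

7-bromo-7-ethyl-1,3-diiododecane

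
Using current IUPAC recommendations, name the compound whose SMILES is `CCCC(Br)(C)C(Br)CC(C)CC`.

The longest continuous carbon chain has 9 atoms, so the parent hydride is nonane.
The numbering direction is chosen so that the substituent locant set {3,5,6,6} is lower than {4,4,5,7} at the first point of difference.
This places bromo groups at C-5 and C-6; methyl groups at C-3 and C-6.
Substituent prefixes are cited in alphabetical order (multiplying prefixes like di-/tri- are ignored for ordering).
Assembling the pieces gives 5,6-dibromo-3,6-dimethylnonane.

5,6-dibromo-3,6-dimethylnonane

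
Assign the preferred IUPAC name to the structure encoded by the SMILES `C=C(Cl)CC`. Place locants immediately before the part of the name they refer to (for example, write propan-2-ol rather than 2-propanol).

2-chlorobut-1-ene

The longest carbon chain that includes the multiple bond has 4 carbons, so the parent hydride is butane.
There is one C=C double bond, indicated by the ending -ene.
The numbering direction is chosen so that numbering from this end puts the double bond at C-1 rather than C-3.
With this numbering: the double bond between C-1 and C-2; a chloro group at C-2.
Putting it together: 2-chlorobut-1-ene.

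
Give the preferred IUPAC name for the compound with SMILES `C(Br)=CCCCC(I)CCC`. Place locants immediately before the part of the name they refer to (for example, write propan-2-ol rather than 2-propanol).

The longest carbon chain that includes the multiple bond has 9 carbons, so the parent hydride is nonane.
There is one C=C double bond, indicated by the ending -ene.
The numbering direction is chosen so that numbering from this end puts the double bond at C-1 rather than C-8.
With this numbering: the double bond between C-1 and C-2; a bromo group at C-1; an iodo group at C-6.
Prefixes are listed alphabetically: bromo, iodo.
The name is 1-bromo-6-iodonon-1-ene.

1-bromo-6-iodonon-1-ene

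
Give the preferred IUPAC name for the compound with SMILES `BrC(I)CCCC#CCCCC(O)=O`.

Counting along the main chain through the –COOH group and the multiple bond gives 10 carbons: the parent is decane.
The principal characteristic group is a carboxylic acid (terminal –COOH), named with the suffix -oic acid.
A C≡C triple bond in the chain gives the infix -yne-.
Number the chain so that the carboxylic acid carbon is C-1 by definition.
That gives the triple bond between C-5 and C-6; a bromo group at C-10; an iodo group at C-10.
The substituents are ordered alphabetically, ignoring any di-/tri- multipliers.
Putting it together: 10-bromo-10-iododec-5-ynoic acid.

10-bromo-10-iododec-5-ynoic acid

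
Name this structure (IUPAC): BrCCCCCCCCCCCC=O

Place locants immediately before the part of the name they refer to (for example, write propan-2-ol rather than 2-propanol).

12-bromododecanal

Counting along the main chain through the –CHO group gives 12 carbons: the parent is dodecane.
The principal characteristic group is an aldehyde (terminal –CHO), named with the suffix -al.
Number the chain so that the aldehyde carbon is C-1 by definition.
This places a bromo group at C-12.
Putting it together: 12-bromododecanal.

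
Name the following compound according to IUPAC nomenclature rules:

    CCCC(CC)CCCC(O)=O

5-ethyloctanoic acid

The longest chain bearing the –COOH group is 8 carbons long (octane).
A carboxylic acid (terminal –COOH) is the principal characteristic group, giving the suffix -oic acid.
Choose the numbering such that the carboxylic acid carbon is C-1 by definition.
That gives an ethyl group at C-5.
Assembling the pieces gives 5-ethyloctanoic acid.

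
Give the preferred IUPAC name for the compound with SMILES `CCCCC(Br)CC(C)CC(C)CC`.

7-bromo-3,5-dimethylundecane

The longest carbon chain is 11 atoms: the parent is undecane.
The numbering direction is chosen so that the substituent locant set {3,5,7} is lower than {5,7,9} at the first point of difference.
This places a bromo group at C-7; methyl groups at C-3 and C-5.
Substituent prefixes are cited in alphabetical order (multiplying prefixes like di-/tri- are ignored for ordering).
The name is 7-bromo-3,5-dimethylundecane.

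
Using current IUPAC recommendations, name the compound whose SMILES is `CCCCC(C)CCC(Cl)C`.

The longest carbon chain is 9 atoms: the parent is nonane.
The numbering direction is chosen so that the substituent locant set {2,5} is lower than {5,8} at the first point of difference.
With this numbering: a chloro group at C-2; a methyl group at C-5.
The substituents are ordered alphabetically, ignoring any di-/tri- multipliers.
Assembling the pieces gives 2-chloro-5-methylnonane.

2-chloro-5-methylnonane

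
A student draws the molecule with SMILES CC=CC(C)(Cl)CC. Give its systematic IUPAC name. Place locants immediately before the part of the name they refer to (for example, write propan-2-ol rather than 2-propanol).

4-chloro-4-methylhex-2-ene

The longest chain bearing the multiple bond is 6 carbons long (hexane).
A C=C double bond in the chain gives the infix -ene-.
Choose the numbering such that numbering from this end puts the double bond at C-2 rather than C-4.
This places the double bond between C-2 and C-3; a chloro group at C-4; a methyl group at C-4.
Prefixes are listed alphabetically: chloro, methyl.
Assembling the pieces gives 4-chloro-4-methylhex-2-ene.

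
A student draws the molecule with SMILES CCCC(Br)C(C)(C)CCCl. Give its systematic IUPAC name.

4-bromo-1-chloro-3,3-dimethylheptane

The longest carbon chain is 7 atoms: the parent is heptane.
Choose the numbering such that the substituent locant set {1,3,3,4} is lower than {4,5,5,7} at the first point of difference.
That gives a bromo group at C-4; a chloro group at C-1; two methyl groups at C-3.
Prefixes are listed alphabetically: bromo, chloro, methyl.
Putting it together: 4-bromo-1-chloro-3,3-dimethylheptane.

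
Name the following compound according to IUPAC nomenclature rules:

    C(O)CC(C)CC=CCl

The longest chain bearing the –OH group and the multiple bond is 6 carbons long (hexane).
The highest-priority functional group is an alcohol (–OH), so the name ends in -ol.
The chain contains a C=C double bond, so the unsaturation ending is -ene.
The numbering direction is chosen so that numbering from this end puts the hydroxyl group at C-1 rather than C-6.
This places the hydroxyl at C-1; the double bond between C-5 and C-6; a chloro group at C-6; a methyl group at C-3.
Substituent prefixes are cited in alphabetical order (multiplying prefixes like di-/tri- are ignored for ordering).
Putting it together: 6-chloro-3-methylhex-5-en-1-ol.

6-chloro-3-methylhex-5-en-1-ol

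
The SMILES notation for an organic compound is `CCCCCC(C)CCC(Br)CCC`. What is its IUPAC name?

4-bromo-7-methyldodecane

The longest carbon chain is 12 atoms: the parent is dodecane.
Choose the numbering such that the substituent locant set {4,7} is lower than {6,9} at the first point of difference.
With this numbering: a bromo group at C-4; a methyl group at C-7.
Prefixes are listed alphabetically: bromo, methyl.
Putting it together: 4-bromo-7-methyldodecane.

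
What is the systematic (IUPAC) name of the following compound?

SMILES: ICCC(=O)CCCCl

6-chloro-1-iodohexan-3-one

Counting along the main chain through the carbonyl gives 6 carbons: the parent is hexane.
The principal characteristic group is a ketone (C=O on an internal carbon), named with the suffix -one.
Number the chain so that numbering from this end puts the carbonyl group at C-3 rather than C-4.
With this numbering: the carbonyl at C-3; a chloro group at C-6; an iodo group at C-1.
The substituents are ordered alphabetically, ignoring any di-/tri- multipliers.
Putting it together: 6-chloro-1-iodohexan-3-one.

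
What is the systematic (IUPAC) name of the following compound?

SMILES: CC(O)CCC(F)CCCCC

5-fluorodecan-2-ol

Counting along the main chain through the –OH group gives 10 carbons: the parent is decane.
The principal characteristic group is an alcohol (–OH), named with the suffix -ol.
Number the chain so that numbering from this end puts the hydroxyl group at C-2 rather than C-9.
That gives the hydroxyl at C-2; a fluoro group at C-5.
Assembling the pieces gives 5-fluorodecan-2-ol.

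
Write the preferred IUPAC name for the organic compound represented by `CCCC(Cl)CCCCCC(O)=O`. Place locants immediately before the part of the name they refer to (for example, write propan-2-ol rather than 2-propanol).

The longest carbon chain that includes the –COOH group has 10 carbons, so the parent hydride is decane.
The highest-priority functional group is a carboxylic acid (terminal –COOH), so the name ends in -oic acid.
The numbering direction is chosen so that the carboxylic acid carbon is C-1 by definition.
With this numbering: a chloro group at C-7.
Assembling the pieces gives 7-chlorodecanoic acid.

7-chlorodecanoic acid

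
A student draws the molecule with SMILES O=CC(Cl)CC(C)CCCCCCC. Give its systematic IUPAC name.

2-chloro-4-methylundecanal

The longest carbon chain that includes the –CHO group has 11 carbons, so the parent hydride is undecane.
An aldehyde (terminal –CHO) is the principal characteristic group, giving the suffix -al.
The numbering direction is chosen so that the aldehyde carbon is C-1 by definition.
This places a chloro group at C-2; a methyl group at C-4.
Prefixes are listed alphabetically: chloro, methyl.
The name is 2-chloro-4-methylundecanal.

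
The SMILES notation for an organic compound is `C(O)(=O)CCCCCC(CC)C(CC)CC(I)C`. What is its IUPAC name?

Counting along the main chain through the –COOH group gives 11 carbons: the parent is undecane.
A carboxylic acid (terminal –COOH) is the principal characteristic group, giving the suffix -oic acid.
The numbering direction is chosen so that the carboxylic acid carbon is C-1 by definition.
That gives ethyl groups at C-7 and C-8; an iodo group at C-10.
Substituent prefixes are cited in alphabetical order (multiplying prefixes like di-/tri- are ignored for ordering).
Putting it together: 7,8-diethyl-10-iodoundecanoic acid.

7,8-diethyl-10-iodoundecanoic acid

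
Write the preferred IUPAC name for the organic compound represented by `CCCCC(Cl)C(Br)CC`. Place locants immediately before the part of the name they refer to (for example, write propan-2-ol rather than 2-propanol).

3-bromo-4-chlorooctane

The longest carbon chain is 8 atoms: the parent is octane.
Choose the numbering such that the substituent locant set {3,4} is lower than {5,6} at the first point of difference.
This places a bromo group at C-3; a chloro group at C-4.
Substituent prefixes are cited in alphabetical order (multiplying prefixes like di-/tri- are ignored for ordering).
Putting it together: 3-bromo-4-chlorooctane.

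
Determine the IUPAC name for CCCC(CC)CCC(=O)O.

4-ethylheptanoic acid

The longest carbon chain that includes the –COOH group has 7 carbons, so the parent hydride is heptane.
The highest-priority functional group is a carboxylic acid (terminal –COOH), so the name ends in -oic acid.
Number the chain so that the carboxylic acid carbon is C-1 by definition.
That gives an ethyl group at C-4.
The name is 4-ethylheptanoic acid.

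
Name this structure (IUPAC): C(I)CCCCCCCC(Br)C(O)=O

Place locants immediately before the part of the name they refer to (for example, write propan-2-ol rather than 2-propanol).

Counting along the main chain through the –COOH group gives 10 carbons: the parent is decane.
The highest-priority functional group is a carboxylic acid (terminal –COOH), so the name ends in -oic acid.
Choose the numbering such that the carboxylic acid carbon is C-1 by definition.
This places a bromo group at C-2; an iodo group at C-10.
The substituents are ordered alphabetically, ignoring any di-/tri- multipliers.
Putting it together: 2-bromo-10-iododecanoic acid.

2-bromo-10-iododecanoic acid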